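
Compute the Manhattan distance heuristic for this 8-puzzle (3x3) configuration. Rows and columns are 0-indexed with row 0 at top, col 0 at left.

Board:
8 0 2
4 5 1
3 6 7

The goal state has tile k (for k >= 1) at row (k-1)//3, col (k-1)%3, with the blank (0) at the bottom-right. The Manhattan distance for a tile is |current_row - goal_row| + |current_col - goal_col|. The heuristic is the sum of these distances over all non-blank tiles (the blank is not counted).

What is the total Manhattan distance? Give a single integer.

Tile 8: at (0,0), goal (2,1), distance |0-2|+|0-1| = 3
Tile 2: at (0,2), goal (0,1), distance |0-0|+|2-1| = 1
Tile 4: at (1,0), goal (1,0), distance |1-1|+|0-0| = 0
Tile 5: at (1,1), goal (1,1), distance |1-1|+|1-1| = 0
Tile 1: at (1,2), goal (0,0), distance |1-0|+|2-0| = 3
Tile 3: at (2,0), goal (0,2), distance |2-0|+|0-2| = 4
Tile 6: at (2,1), goal (1,2), distance |2-1|+|1-2| = 2
Tile 7: at (2,2), goal (2,0), distance |2-2|+|2-0| = 2
Sum: 3 + 1 + 0 + 0 + 3 + 4 + 2 + 2 = 15

Answer: 15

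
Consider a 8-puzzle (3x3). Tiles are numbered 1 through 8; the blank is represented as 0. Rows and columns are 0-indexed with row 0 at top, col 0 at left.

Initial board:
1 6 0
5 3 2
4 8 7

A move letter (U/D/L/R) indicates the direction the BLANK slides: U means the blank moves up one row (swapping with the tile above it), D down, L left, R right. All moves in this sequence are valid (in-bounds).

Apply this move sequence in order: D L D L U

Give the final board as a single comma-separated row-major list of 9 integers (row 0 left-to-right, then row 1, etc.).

Answer: 1, 6, 2, 0, 8, 3, 5, 4, 7

Derivation:
After move 1 (D):
1 6 2
5 3 0
4 8 7

After move 2 (L):
1 6 2
5 0 3
4 8 7

After move 3 (D):
1 6 2
5 8 3
4 0 7

After move 4 (L):
1 6 2
5 8 3
0 4 7

After move 5 (U):
1 6 2
0 8 3
5 4 7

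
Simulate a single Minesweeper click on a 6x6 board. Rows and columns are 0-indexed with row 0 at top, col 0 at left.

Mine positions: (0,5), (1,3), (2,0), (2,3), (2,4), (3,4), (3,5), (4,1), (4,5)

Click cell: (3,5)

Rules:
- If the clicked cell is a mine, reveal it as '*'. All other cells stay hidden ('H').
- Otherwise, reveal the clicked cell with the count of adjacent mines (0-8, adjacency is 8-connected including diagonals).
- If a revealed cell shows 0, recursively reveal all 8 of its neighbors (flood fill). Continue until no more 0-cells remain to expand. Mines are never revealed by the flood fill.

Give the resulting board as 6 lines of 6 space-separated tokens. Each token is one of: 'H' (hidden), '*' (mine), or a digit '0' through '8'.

H H H H H H
H H H H H H
H H H H H H
H H H H H *
H H H H H H
H H H H H H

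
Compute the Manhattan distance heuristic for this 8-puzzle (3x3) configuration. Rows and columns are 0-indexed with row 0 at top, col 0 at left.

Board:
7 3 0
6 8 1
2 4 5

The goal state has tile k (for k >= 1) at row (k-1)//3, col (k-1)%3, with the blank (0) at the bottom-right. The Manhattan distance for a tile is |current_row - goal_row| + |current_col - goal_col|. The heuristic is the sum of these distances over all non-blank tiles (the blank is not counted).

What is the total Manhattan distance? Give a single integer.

Answer: 16

Derivation:
Tile 7: at (0,0), goal (2,0), distance |0-2|+|0-0| = 2
Tile 3: at (0,1), goal (0,2), distance |0-0|+|1-2| = 1
Tile 6: at (1,0), goal (1,2), distance |1-1|+|0-2| = 2
Tile 8: at (1,1), goal (2,1), distance |1-2|+|1-1| = 1
Tile 1: at (1,2), goal (0,0), distance |1-0|+|2-0| = 3
Tile 2: at (2,0), goal (0,1), distance |2-0|+|0-1| = 3
Tile 4: at (2,1), goal (1,0), distance |2-1|+|1-0| = 2
Tile 5: at (2,2), goal (1,1), distance |2-1|+|2-1| = 2
Sum: 2 + 1 + 2 + 1 + 3 + 3 + 2 + 2 = 16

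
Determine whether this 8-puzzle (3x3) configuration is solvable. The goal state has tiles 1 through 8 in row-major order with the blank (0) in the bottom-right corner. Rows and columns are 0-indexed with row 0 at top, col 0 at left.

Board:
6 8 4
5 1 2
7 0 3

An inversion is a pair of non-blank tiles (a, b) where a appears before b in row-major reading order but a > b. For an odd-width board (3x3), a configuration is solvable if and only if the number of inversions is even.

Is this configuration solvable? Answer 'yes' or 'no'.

Answer: yes

Derivation:
Inversions (pairs i<j in row-major order where tile[i] > tile[j] > 0): 18
18 is even, so the puzzle is solvable.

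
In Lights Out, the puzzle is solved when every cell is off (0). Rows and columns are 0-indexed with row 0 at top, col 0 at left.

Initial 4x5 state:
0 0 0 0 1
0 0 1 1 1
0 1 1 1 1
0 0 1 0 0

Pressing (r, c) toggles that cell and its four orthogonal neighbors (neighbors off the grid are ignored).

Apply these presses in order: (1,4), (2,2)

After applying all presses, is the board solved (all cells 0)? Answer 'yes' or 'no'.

Answer: yes

Derivation:
After press 1 at (1,4):
0 0 0 0 0
0 0 1 0 0
0 1 1 1 0
0 0 1 0 0

After press 2 at (2,2):
0 0 0 0 0
0 0 0 0 0
0 0 0 0 0
0 0 0 0 0

Lights still on: 0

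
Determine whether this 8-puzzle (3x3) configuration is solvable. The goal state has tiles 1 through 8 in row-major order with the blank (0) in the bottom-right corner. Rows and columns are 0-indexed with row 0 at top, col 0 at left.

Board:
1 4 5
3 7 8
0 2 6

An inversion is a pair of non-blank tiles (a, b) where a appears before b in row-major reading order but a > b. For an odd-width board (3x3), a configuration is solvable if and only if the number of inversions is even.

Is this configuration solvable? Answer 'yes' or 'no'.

Answer: no

Derivation:
Inversions (pairs i<j in row-major order where tile[i] > tile[j] > 0): 9
9 is odd, so the puzzle is not solvable.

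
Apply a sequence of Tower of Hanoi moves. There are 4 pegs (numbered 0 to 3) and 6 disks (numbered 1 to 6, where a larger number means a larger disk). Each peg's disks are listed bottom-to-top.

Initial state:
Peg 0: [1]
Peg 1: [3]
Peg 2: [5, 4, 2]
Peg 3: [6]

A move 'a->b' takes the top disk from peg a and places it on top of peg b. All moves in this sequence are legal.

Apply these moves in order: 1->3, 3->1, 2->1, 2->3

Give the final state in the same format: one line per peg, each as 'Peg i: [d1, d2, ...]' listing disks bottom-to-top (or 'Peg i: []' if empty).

After move 1 (1->3):
Peg 0: [1]
Peg 1: []
Peg 2: [5, 4, 2]
Peg 3: [6, 3]

After move 2 (3->1):
Peg 0: [1]
Peg 1: [3]
Peg 2: [5, 4, 2]
Peg 3: [6]

After move 3 (2->1):
Peg 0: [1]
Peg 1: [3, 2]
Peg 2: [5, 4]
Peg 3: [6]

After move 4 (2->3):
Peg 0: [1]
Peg 1: [3, 2]
Peg 2: [5]
Peg 3: [6, 4]

Answer: Peg 0: [1]
Peg 1: [3, 2]
Peg 2: [5]
Peg 3: [6, 4]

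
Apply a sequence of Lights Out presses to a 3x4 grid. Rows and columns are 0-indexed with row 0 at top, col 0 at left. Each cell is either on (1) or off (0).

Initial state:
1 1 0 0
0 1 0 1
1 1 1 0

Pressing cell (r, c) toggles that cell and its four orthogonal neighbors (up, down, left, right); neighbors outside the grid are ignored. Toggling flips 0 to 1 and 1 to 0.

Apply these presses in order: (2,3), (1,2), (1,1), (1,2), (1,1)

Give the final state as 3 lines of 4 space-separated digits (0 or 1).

After press 1 at (2,3):
1 1 0 0
0 1 0 0
1 1 0 1

After press 2 at (1,2):
1 1 1 0
0 0 1 1
1 1 1 1

After press 3 at (1,1):
1 0 1 0
1 1 0 1
1 0 1 1

After press 4 at (1,2):
1 0 0 0
1 0 1 0
1 0 0 1

After press 5 at (1,1):
1 1 0 0
0 1 0 0
1 1 0 1

Answer: 1 1 0 0
0 1 0 0
1 1 0 1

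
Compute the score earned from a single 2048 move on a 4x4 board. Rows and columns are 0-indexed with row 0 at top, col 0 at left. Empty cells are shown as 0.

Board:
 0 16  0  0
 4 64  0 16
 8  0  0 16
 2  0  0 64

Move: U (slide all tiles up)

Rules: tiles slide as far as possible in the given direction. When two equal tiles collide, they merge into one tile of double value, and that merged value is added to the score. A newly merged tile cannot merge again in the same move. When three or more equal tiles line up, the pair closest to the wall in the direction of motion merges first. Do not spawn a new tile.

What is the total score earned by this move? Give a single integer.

Slide up:
col 0: [0, 4, 8, 2] -> [4, 8, 2, 0]  score +0 (running 0)
col 1: [16, 64, 0, 0] -> [16, 64, 0, 0]  score +0 (running 0)
col 2: [0, 0, 0, 0] -> [0, 0, 0, 0]  score +0 (running 0)
col 3: [0, 16, 16, 64] -> [32, 64, 0, 0]  score +32 (running 32)
Board after move:
 4 16  0 32
 8 64  0 64
 2  0  0  0
 0  0  0  0

Answer: 32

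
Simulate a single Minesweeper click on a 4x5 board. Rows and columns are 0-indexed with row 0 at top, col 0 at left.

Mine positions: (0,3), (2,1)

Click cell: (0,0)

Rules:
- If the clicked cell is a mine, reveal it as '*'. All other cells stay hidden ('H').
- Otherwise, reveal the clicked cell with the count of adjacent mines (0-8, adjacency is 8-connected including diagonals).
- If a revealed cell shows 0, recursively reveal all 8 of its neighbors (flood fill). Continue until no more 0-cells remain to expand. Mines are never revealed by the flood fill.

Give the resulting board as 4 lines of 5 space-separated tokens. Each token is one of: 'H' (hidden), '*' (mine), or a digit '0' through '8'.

0 0 1 H H
1 1 2 H H
H H H H H
H H H H H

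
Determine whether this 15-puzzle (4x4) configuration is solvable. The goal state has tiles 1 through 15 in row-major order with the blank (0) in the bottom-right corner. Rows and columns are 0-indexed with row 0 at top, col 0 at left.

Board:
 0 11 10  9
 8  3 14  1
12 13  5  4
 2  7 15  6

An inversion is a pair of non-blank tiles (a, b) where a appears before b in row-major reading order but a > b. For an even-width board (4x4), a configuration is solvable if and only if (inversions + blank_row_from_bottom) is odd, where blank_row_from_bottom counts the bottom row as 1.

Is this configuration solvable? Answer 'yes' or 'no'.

Inversions: 59
Blank is in row 0 (0-indexed from top), which is row 4 counting from the bottom (bottom = 1).
59 + 4 = 63, which is odd, so the puzzle is solvable.

Answer: yes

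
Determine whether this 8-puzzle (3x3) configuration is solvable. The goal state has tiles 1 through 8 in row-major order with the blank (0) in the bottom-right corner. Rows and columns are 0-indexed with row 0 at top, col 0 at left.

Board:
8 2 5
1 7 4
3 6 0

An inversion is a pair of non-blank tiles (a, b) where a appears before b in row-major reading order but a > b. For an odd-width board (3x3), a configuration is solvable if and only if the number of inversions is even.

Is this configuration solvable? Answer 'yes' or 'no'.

Answer: no

Derivation:
Inversions (pairs i<j in row-major order where tile[i] > tile[j] > 0): 15
15 is odd, so the puzzle is not solvable.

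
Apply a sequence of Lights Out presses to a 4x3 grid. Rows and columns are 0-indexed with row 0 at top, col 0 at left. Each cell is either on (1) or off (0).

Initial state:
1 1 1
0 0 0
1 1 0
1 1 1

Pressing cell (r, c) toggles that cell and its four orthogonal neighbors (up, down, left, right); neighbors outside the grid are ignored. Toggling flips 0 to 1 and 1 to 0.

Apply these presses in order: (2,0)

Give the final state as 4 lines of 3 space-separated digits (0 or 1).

After press 1 at (2,0):
1 1 1
1 0 0
0 0 0
0 1 1

Answer: 1 1 1
1 0 0
0 0 0
0 1 1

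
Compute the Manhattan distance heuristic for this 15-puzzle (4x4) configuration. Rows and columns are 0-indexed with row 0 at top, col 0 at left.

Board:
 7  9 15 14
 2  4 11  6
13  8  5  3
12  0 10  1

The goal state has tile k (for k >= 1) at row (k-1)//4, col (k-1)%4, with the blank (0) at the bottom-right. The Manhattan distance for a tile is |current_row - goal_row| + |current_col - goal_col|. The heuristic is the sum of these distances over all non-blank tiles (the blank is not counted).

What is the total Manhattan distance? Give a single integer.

Tile 7: at (0,0), goal (1,2), distance |0-1|+|0-2| = 3
Tile 9: at (0,1), goal (2,0), distance |0-2|+|1-0| = 3
Tile 15: at (0,2), goal (3,2), distance |0-3|+|2-2| = 3
Tile 14: at (0,3), goal (3,1), distance |0-3|+|3-1| = 5
Tile 2: at (1,0), goal (0,1), distance |1-0|+|0-1| = 2
Tile 4: at (1,1), goal (0,3), distance |1-0|+|1-3| = 3
Tile 11: at (1,2), goal (2,2), distance |1-2|+|2-2| = 1
Tile 6: at (1,3), goal (1,1), distance |1-1|+|3-1| = 2
Tile 13: at (2,0), goal (3,0), distance |2-3|+|0-0| = 1
Tile 8: at (2,1), goal (1,3), distance |2-1|+|1-3| = 3
Tile 5: at (2,2), goal (1,0), distance |2-1|+|2-0| = 3
Tile 3: at (2,3), goal (0,2), distance |2-0|+|3-2| = 3
Tile 12: at (3,0), goal (2,3), distance |3-2|+|0-3| = 4
Tile 10: at (3,2), goal (2,1), distance |3-2|+|2-1| = 2
Tile 1: at (3,3), goal (0,0), distance |3-0|+|3-0| = 6
Sum: 3 + 3 + 3 + 5 + 2 + 3 + 1 + 2 + 1 + 3 + 3 + 3 + 4 + 2 + 6 = 44

Answer: 44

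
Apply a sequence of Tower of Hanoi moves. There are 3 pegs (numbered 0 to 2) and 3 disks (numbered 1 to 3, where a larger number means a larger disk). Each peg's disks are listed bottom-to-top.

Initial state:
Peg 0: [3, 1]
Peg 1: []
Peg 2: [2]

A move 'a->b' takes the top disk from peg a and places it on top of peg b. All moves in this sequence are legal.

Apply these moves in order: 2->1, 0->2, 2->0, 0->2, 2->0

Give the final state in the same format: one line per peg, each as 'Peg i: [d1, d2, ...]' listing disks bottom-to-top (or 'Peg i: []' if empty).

Answer: Peg 0: [3, 1]
Peg 1: [2]
Peg 2: []

Derivation:
After move 1 (2->1):
Peg 0: [3, 1]
Peg 1: [2]
Peg 2: []

After move 2 (0->2):
Peg 0: [3]
Peg 1: [2]
Peg 2: [1]

After move 3 (2->0):
Peg 0: [3, 1]
Peg 1: [2]
Peg 2: []

After move 4 (0->2):
Peg 0: [3]
Peg 1: [2]
Peg 2: [1]

After move 5 (2->0):
Peg 0: [3, 1]
Peg 1: [2]
Peg 2: []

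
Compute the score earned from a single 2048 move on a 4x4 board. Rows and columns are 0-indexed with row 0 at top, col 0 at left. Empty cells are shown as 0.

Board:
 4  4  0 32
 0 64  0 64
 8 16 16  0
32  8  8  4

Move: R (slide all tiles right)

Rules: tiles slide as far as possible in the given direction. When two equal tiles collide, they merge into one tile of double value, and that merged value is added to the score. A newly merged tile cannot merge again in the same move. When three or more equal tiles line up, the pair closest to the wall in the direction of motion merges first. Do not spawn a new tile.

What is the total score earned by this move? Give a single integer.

Answer: 184

Derivation:
Slide right:
row 0: [4, 4, 0, 32] -> [0, 0, 8, 32]  score +8 (running 8)
row 1: [0, 64, 0, 64] -> [0, 0, 0, 128]  score +128 (running 136)
row 2: [8, 16, 16, 0] -> [0, 0, 8, 32]  score +32 (running 168)
row 3: [32, 8, 8, 4] -> [0, 32, 16, 4]  score +16 (running 184)
Board after move:
  0   0   8  32
  0   0   0 128
  0   0   8  32
  0  32  16   4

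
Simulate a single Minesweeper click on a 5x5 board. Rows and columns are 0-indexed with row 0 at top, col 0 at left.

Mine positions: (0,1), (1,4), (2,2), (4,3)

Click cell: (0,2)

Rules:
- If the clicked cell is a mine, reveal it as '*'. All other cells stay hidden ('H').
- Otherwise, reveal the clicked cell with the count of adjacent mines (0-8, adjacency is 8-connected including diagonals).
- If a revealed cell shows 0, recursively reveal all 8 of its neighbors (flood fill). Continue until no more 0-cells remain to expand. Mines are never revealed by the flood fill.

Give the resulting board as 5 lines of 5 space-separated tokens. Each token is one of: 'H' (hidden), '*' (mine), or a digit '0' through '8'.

H H 1 H H
H H H H H
H H H H H
H H H H H
H H H H H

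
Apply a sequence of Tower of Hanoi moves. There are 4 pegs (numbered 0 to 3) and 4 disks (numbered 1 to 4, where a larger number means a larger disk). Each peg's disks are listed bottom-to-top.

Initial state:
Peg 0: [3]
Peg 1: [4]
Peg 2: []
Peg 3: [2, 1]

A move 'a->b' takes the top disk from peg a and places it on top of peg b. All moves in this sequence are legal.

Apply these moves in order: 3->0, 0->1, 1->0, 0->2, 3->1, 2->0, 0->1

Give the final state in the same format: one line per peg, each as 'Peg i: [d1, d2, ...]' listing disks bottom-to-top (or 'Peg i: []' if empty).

After move 1 (3->0):
Peg 0: [3, 1]
Peg 1: [4]
Peg 2: []
Peg 3: [2]

After move 2 (0->1):
Peg 0: [3]
Peg 1: [4, 1]
Peg 2: []
Peg 3: [2]

After move 3 (1->0):
Peg 0: [3, 1]
Peg 1: [4]
Peg 2: []
Peg 3: [2]

After move 4 (0->2):
Peg 0: [3]
Peg 1: [4]
Peg 2: [1]
Peg 3: [2]

After move 5 (3->1):
Peg 0: [3]
Peg 1: [4, 2]
Peg 2: [1]
Peg 3: []

After move 6 (2->0):
Peg 0: [3, 1]
Peg 1: [4, 2]
Peg 2: []
Peg 3: []

After move 7 (0->1):
Peg 0: [3]
Peg 1: [4, 2, 1]
Peg 2: []
Peg 3: []

Answer: Peg 0: [3]
Peg 1: [4, 2, 1]
Peg 2: []
Peg 3: []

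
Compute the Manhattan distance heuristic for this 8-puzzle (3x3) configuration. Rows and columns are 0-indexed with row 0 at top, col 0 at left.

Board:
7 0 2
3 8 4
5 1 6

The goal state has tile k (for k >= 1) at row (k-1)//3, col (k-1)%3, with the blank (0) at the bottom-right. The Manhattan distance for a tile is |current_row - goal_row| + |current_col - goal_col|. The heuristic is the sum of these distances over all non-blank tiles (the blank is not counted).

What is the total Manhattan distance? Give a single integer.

Answer: 15

Derivation:
Tile 7: (0,0)->(2,0) = 2
Tile 2: (0,2)->(0,1) = 1
Tile 3: (1,0)->(0,2) = 3
Tile 8: (1,1)->(2,1) = 1
Tile 4: (1,2)->(1,0) = 2
Tile 5: (2,0)->(1,1) = 2
Tile 1: (2,1)->(0,0) = 3
Tile 6: (2,2)->(1,2) = 1
Sum: 2 + 1 + 3 + 1 + 2 + 2 + 3 + 1 = 15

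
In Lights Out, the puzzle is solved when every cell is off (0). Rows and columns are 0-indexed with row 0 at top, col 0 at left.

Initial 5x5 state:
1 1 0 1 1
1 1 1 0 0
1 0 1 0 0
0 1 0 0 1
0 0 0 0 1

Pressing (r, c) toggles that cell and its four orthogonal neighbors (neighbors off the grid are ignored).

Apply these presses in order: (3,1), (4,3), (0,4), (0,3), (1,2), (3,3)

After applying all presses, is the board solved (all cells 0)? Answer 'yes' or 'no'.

After press 1 at (3,1):
1 1 0 1 1
1 1 1 0 0
1 1 1 0 0
1 0 1 0 1
0 1 0 0 1

After press 2 at (4,3):
1 1 0 1 1
1 1 1 0 0
1 1 1 0 0
1 0 1 1 1
0 1 1 1 0

After press 3 at (0,4):
1 1 0 0 0
1 1 1 0 1
1 1 1 0 0
1 0 1 1 1
0 1 1 1 0

After press 4 at (0,3):
1 1 1 1 1
1 1 1 1 1
1 1 1 0 0
1 0 1 1 1
0 1 1 1 0

After press 5 at (1,2):
1 1 0 1 1
1 0 0 0 1
1 1 0 0 0
1 0 1 1 1
0 1 1 1 0

After press 6 at (3,3):
1 1 0 1 1
1 0 0 0 1
1 1 0 1 0
1 0 0 0 0
0 1 1 0 0

Lights still on: 12

Answer: no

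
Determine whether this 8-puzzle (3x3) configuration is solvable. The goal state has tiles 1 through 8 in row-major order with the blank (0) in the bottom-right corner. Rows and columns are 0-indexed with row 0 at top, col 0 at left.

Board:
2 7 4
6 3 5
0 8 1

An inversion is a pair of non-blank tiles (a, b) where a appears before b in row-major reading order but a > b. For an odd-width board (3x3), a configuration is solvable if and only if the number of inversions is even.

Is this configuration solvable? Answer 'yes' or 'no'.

Inversions (pairs i<j in row-major order where tile[i] > tile[j] > 0): 14
14 is even, so the puzzle is solvable.

Answer: yes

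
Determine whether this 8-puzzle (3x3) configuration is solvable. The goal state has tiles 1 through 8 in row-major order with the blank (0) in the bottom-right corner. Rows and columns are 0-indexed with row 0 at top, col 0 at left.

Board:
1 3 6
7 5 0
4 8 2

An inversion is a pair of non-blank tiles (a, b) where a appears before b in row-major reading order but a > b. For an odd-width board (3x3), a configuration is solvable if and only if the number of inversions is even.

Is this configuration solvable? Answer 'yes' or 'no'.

Answer: no

Derivation:
Inversions (pairs i<j in row-major order where tile[i] > tile[j] > 0): 11
11 is odd, so the puzzle is not solvable.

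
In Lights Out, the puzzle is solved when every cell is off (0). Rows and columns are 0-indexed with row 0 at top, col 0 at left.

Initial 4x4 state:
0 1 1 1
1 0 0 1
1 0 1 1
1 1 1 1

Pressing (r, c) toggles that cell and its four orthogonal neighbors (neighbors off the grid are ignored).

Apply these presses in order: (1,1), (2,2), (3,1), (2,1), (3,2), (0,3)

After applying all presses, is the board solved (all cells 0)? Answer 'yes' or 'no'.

After press 1 at (1,1):
0 0 1 1
0 1 1 1
1 1 1 1
1 1 1 1

After press 2 at (2,2):
0 0 1 1
0 1 0 1
1 0 0 0
1 1 0 1

After press 3 at (3,1):
0 0 1 1
0 1 0 1
1 1 0 0
0 0 1 1

After press 4 at (2,1):
0 0 1 1
0 0 0 1
0 0 1 0
0 1 1 1

After press 5 at (3,2):
0 0 1 1
0 0 0 1
0 0 0 0
0 0 0 0

After press 6 at (0,3):
0 0 0 0
0 0 0 0
0 0 0 0
0 0 0 0

Lights still on: 0

Answer: yes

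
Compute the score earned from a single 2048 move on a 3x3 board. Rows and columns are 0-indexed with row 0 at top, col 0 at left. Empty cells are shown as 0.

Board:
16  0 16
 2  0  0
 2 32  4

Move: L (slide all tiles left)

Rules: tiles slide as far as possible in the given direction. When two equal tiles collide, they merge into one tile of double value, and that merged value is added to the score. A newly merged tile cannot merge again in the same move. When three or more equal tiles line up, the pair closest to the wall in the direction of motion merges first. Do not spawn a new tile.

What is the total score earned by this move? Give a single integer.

Slide left:
row 0: [16, 0, 16] -> [32, 0, 0]  score +32 (running 32)
row 1: [2, 0, 0] -> [2, 0, 0]  score +0 (running 32)
row 2: [2, 32, 4] -> [2, 32, 4]  score +0 (running 32)
Board after move:
32  0  0
 2  0  0
 2 32  4

Answer: 32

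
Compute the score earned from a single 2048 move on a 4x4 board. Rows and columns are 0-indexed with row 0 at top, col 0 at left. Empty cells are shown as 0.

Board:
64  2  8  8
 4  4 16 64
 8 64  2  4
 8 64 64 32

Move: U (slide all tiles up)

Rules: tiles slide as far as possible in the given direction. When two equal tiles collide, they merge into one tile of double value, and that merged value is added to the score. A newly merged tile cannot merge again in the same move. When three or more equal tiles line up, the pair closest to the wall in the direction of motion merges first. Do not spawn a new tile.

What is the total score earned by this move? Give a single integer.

Answer: 144

Derivation:
Slide up:
col 0: [64, 4, 8, 8] -> [64, 4, 16, 0]  score +16 (running 16)
col 1: [2, 4, 64, 64] -> [2, 4, 128, 0]  score +128 (running 144)
col 2: [8, 16, 2, 64] -> [8, 16, 2, 64]  score +0 (running 144)
col 3: [8, 64, 4, 32] -> [8, 64, 4, 32]  score +0 (running 144)
Board after move:
 64   2   8   8
  4   4  16  64
 16 128   2   4
  0   0  64  32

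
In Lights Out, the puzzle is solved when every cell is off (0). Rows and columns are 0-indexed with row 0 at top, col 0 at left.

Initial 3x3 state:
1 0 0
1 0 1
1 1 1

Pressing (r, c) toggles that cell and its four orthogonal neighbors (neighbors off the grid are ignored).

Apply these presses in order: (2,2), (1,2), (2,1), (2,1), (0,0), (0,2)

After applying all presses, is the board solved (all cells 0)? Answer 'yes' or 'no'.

After press 1 at (2,2):
1 0 0
1 0 0
1 0 0

After press 2 at (1,2):
1 0 1
1 1 1
1 0 1

After press 3 at (2,1):
1 0 1
1 0 1
0 1 0

After press 4 at (2,1):
1 0 1
1 1 1
1 0 1

After press 5 at (0,0):
0 1 1
0 1 1
1 0 1

After press 6 at (0,2):
0 0 0
0 1 0
1 0 1

Lights still on: 3

Answer: no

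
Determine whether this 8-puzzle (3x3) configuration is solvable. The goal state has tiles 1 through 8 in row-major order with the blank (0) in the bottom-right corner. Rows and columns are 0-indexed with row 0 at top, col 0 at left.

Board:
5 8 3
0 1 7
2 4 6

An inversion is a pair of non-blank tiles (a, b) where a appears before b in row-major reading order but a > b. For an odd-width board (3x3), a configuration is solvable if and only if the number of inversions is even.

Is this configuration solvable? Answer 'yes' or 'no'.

Inversions (pairs i<j in row-major order where tile[i] > tile[j] > 0): 15
15 is odd, so the puzzle is not solvable.

Answer: no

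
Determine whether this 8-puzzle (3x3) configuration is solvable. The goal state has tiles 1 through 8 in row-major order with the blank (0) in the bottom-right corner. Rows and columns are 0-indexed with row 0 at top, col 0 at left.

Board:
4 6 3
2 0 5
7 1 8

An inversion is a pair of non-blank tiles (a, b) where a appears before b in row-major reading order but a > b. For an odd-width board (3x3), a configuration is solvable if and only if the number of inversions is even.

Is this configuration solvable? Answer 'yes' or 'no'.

Answer: yes

Derivation:
Inversions (pairs i<j in row-major order where tile[i] > tile[j] > 0): 12
12 is even, so the puzzle is solvable.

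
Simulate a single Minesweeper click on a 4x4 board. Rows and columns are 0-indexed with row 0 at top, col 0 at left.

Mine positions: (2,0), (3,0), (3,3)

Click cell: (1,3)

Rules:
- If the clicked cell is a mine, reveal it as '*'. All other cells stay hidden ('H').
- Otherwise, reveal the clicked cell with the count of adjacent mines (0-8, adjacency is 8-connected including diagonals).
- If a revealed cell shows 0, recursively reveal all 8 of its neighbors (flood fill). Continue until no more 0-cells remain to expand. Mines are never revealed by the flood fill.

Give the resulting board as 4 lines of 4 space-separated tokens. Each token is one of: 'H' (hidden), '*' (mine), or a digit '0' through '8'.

0 0 0 0
1 1 0 0
H 2 1 1
H H H H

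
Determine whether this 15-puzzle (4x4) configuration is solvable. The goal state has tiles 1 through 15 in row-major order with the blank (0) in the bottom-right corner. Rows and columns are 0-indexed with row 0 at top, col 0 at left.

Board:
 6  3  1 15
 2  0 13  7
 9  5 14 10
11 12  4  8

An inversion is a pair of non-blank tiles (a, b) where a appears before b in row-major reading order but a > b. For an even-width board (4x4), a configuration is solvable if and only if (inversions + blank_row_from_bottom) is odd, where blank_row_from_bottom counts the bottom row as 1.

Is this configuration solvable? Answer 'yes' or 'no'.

Answer: no

Derivation:
Inversions: 43
Blank is in row 1 (0-indexed from top), which is row 3 counting from the bottom (bottom = 1).
43 + 3 = 46, which is even, so the puzzle is not solvable.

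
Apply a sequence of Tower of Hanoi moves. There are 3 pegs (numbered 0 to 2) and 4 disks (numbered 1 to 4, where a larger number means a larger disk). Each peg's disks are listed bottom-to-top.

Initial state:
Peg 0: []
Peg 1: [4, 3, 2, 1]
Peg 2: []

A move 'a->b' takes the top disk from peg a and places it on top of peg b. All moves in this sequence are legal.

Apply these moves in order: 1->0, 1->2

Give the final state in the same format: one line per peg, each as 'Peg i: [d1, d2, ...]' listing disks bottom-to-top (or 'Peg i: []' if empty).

Answer: Peg 0: [1]
Peg 1: [4, 3]
Peg 2: [2]

Derivation:
After move 1 (1->0):
Peg 0: [1]
Peg 1: [4, 3, 2]
Peg 2: []

After move 2 (1->2):
Peg 0: [1]
Peg 1: [4, 3]
Peg 2: [2]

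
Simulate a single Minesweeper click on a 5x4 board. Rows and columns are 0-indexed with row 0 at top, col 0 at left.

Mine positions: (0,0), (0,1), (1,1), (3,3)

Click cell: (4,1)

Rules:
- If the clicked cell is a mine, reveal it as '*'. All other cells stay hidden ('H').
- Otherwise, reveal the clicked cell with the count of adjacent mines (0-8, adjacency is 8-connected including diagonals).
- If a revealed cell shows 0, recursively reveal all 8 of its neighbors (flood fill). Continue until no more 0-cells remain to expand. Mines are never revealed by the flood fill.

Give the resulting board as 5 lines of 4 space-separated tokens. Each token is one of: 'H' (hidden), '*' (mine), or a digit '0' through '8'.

H H H H
H H H H
1 1 2 H
0 0 1 H
0 0 1 H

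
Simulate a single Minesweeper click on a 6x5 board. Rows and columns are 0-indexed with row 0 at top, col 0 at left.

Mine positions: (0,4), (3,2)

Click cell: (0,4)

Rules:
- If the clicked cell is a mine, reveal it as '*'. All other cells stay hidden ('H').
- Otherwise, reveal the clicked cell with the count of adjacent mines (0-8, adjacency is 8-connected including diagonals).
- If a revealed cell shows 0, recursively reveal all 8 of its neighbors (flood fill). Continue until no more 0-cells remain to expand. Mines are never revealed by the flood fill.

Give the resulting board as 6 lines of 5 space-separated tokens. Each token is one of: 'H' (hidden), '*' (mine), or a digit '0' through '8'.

H H H H *
H H H H H
H H H H H
H H H H H
H H H H H
H H H H H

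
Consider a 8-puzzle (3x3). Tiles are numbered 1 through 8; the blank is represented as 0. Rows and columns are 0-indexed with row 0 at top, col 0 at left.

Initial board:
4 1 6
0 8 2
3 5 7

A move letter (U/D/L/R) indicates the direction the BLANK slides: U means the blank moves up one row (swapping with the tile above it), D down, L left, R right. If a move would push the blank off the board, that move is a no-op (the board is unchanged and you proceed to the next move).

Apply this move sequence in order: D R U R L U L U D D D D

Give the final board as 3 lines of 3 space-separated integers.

After move 1 (D):
4 1 6
3 8 2
0 5 7

After move 2 (R):
4 1 6
3 8 2
5 0 7

After move 3 (U):
4 1 6
3 0 2
5 8 7

After move 4 (R):
4 1 6
3 2 0
5 8 7

After move 5 (L):
4 1 6
3 0 2
5 8 7

After move 6 (U):
4 0 6
3 1 2
5 8 7

After move 7 (L):
0 4 6
3 1 2
5 8 7

After move 8 (U):
0 4 6
3 1 2
5 8 7

After move 9 (D):
3 4 6
0 1 2
5 8 7

After move 10 (D):
3 4 6
5 1 2
0 8 7

After move 11 (D):
3 4 6
5 1 2
0 8 7

After move 12 (D):
3 4 6
5 1 2
0 8 7

Answer: 3 4 6
5 1 2
0 8 7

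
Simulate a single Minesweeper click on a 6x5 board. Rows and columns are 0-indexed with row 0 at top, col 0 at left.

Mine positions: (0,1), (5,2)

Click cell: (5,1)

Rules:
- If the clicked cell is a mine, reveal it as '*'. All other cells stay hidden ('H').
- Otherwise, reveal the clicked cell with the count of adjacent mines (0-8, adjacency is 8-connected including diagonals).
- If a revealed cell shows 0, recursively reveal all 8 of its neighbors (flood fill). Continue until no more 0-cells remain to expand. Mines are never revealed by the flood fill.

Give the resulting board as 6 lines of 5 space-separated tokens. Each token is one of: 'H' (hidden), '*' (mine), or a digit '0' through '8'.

H H H H H
H H H H H
H H H H H
H H H H H
H H H H H
H 1 H H H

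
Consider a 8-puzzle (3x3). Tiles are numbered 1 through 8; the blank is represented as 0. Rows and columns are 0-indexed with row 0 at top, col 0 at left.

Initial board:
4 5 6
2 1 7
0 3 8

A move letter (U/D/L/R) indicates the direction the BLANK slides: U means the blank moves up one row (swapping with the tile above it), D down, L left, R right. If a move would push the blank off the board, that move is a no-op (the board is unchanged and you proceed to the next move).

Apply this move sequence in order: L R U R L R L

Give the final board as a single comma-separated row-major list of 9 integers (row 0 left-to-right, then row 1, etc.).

After move 1 (L):
4 5 6
2 1 7
0 3 8

After move 2 (R):
4 5 6
2 1 7
3 0 8

After move 3 (U):
4 5 6
2 0 7
3 1 8

After move 4 (R):
4 5 6
2 7 0
3 1 8

After move 5 (L):
4 5 6
2 0 7
3 1 8

After move 6 (R):
4 5 6
2 7 0
3 1 8

After move 7 (L):
4 5 6
2 0 7
3 1 8

Answer: 4, 5, 6, 2, 0, 7, 3, 1, 8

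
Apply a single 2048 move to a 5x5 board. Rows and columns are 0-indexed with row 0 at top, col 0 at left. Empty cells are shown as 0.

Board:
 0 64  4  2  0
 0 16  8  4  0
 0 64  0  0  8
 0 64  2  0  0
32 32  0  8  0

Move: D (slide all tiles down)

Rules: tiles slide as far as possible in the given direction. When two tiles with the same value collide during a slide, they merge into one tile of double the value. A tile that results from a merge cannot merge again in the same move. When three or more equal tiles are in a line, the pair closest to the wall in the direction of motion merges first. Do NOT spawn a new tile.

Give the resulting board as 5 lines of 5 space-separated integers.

Slide down:
col 0: [0, 0, 0, 0, 32] -> [0, 0, 0, 0, 32]
col 1: [64, 16, 64, 64, 32] -> [0, 64, 16, 128, 32]
col 2: [4, 8, 0, 2, 0] -> [0, 0, 4, 8, 2]
col 3: [2, 4, 0, 0, 8] -> [0, 0, 2, 4, 8]
col 4: [0, 0, 8, 0, 0] -> [0, 0, 0, 0, 8]

Answer:   0   0   0   0   0
  0  64   0   0   0
  0  16   4   2   0
  0 128   8   4   0
 32  32   2   8   8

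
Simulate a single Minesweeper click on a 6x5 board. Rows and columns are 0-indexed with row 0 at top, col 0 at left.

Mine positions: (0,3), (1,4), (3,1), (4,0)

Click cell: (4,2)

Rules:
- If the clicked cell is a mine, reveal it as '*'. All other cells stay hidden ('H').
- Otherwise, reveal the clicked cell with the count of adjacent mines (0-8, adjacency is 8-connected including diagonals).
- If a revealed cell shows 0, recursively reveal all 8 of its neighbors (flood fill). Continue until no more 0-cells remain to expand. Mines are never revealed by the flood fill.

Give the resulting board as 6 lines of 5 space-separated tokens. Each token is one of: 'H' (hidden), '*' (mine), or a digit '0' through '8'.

H H H H H
H H H H H
H H H H H
H H H H H
H H 1 H H
H H H H H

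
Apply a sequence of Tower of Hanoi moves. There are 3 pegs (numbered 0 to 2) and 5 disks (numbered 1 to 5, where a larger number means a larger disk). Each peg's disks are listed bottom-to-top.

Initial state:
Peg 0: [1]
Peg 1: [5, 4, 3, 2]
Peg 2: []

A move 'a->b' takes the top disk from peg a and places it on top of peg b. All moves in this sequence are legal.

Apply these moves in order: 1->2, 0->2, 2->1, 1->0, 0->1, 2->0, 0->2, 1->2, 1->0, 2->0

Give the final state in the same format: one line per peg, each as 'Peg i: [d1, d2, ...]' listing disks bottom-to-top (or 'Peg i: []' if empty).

Answer: Peg 0: [3, 1]
Peg 1: [5, 4]
Peg 2: [2]

Derivation:
After move 1 (1->2):
Peg 0: [1]
Peg 1: [5, 4, 3]
Peg 2: [2]

After move 2 (0->2):
Peg 0: []
Peg 1: [5, 4, 3]
Peg 2: [2, 1]

After move 3 (2->1):
Peg 0: []
Peg 1: [5, 4, 3, 1]
Peg 2: [2]

After move 4 (1->0):
Peg 0: [1]
Peg 1: [5, 4, 3]
Peg 2: [2]

After move 5 (0->1):
Peg 0: []
Peg 1: [5, 4, 3, 1]
Peg 2: [2]

After move 6 (2->0):
Peg 0: [2]
Peg 1: [5, 4, 3, 1]
Peg 2: []

After move 7 (0->2):
Peg 0: []
Peg 1: [5, 4, 3, 1]
Peg 2: [2]

After move 8 (1->2):
Peg 0: []
Peg 1: [5, 4, 3]
Peg 2: [2, 1]

After move 9 (1->0):
Peg 0: [3]
Peg 1: [5, 4]
Peg 2: [2, 1]

After move 10 (2->0):
Peg 0: [3, 1]
Peg 1: [5, 4]
Peg 2: [2]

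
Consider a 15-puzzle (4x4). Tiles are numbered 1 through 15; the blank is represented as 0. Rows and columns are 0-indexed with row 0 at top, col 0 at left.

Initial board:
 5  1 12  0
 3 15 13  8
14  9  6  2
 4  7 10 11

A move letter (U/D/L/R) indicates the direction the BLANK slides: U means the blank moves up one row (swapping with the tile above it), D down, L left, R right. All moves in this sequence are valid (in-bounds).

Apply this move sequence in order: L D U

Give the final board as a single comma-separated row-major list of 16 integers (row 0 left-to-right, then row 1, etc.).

Answer: 5, 1, 0, 12, 3, 15, 13, 8, 14, 9, 6, 2, 4, 7, 10, 11

Derivation:
After move 1 (L):
 5  1  0 12
 3 15 13  8
14  9  6  2
 4  7 10 11

After move 2 (D):
 5  1 13 12
 3 15  0  8
14  9  6  2
 4  7 10 11

After move 3 (U):
 5  1  0 12
 3 15 13  8
14  9  6  2
 4  7 10 11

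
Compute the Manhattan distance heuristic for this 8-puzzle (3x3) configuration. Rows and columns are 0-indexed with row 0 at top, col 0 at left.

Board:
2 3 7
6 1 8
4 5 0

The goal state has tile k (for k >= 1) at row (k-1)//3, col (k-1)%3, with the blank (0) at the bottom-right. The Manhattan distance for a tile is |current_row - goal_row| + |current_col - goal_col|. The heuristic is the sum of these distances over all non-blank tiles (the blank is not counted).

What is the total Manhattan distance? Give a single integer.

Answer: 14

Derivation:
Tile 2: (0,0)->(0,1) = 1
Tile 3: (0,1)->(0,2) = 1
Tile 7: (0,2)->(2,0) = 4
Tile 6: (1,0)->(1,2) = 2
Tile 1: (1,1)->(0,0) = 2
Tile 8: (1,2)->(2,1) = 2
Tile 4: (2,0)->(1,0) = 1
Tile 5: (2,1)->(1,1) = 1
Sum: 1 + 1 + 4 + 2 + 2 + 2 + 1 + 1 = 14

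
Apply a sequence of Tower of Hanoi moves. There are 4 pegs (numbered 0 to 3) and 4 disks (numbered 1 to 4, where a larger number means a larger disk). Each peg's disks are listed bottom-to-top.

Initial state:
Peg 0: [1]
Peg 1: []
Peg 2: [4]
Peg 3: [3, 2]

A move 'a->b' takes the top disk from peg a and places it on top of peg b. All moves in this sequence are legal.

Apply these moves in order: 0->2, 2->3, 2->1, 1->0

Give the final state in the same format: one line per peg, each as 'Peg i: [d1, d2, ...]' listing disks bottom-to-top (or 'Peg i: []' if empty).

After move 1 (0->2):
Peg 0: []
Peg 1: []
Peg 2: [4, 1]
Peg 3: [3, 2]

After move 2 (2->3):
Peg 0: []
Peg 1: []
Peg 2: [4]
Peg 3: [3, 2, 1]

After move 3 (2->1):
Peg 0: []
Peg 1: [4]
Peg 2: []
Peg 3: [3, 2, 1]

After move 4 (1->0):
Peg 0: [4]
Peg 1: []
Peg 2: []
Peg 3: [3, 2, 1]

Answer: Peg 0: [4]
Peg 1: []
Peg 2: []
Peg 3: [3, 2, 1]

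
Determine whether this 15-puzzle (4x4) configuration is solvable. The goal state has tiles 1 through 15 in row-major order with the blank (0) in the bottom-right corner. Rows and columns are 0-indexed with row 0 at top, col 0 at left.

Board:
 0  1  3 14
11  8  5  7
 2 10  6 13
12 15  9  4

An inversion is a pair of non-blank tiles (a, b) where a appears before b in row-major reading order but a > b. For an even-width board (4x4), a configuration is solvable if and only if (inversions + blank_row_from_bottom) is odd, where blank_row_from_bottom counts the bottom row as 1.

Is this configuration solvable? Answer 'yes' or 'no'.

Inversions: 42
Blank is in row 0 (0-indexed from top), which is row 4 counting from the bottom (bottom = 1).
42 + 4 = 46, which is even, so the puzzle is not solvable.

Answer: no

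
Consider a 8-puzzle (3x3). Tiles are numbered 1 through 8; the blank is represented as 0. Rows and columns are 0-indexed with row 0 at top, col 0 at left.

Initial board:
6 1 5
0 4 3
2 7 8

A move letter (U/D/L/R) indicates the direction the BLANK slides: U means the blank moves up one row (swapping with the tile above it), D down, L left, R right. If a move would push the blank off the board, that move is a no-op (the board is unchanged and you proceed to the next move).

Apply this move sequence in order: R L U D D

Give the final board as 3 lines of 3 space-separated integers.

Answer: 6 1 5
2 4 3
0 7 8

Derivation:
After move 1 (R):
6 1 5
4 0 3
2 7 8

After move 2 (L):
6 1 5
0 4 3
2 7 8

After move 3 (U):
0 1 5
6 4 3
2 7 8

After move 4 (D):
6 1 5
0 4 3
2 7 8

After move 5 (D):
6 1 5
2 4 3
0 7 8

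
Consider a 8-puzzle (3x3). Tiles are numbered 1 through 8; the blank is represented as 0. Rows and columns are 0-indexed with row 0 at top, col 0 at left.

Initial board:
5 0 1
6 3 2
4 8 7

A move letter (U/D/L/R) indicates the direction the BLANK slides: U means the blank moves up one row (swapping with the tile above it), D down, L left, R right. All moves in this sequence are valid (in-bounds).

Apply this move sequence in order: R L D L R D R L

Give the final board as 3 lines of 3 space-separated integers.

Answer: 5 3 1
6 8 2
4 0 7

Derivation:
After move 1 (R):
5 1 0
6 3 2
4 8 7

After move 2 (L):
5 0 1
6 3 2
4 8 7

After move 3 (D):
5 3 1
6 0 2
4 8 7

After move 4 (L):
5 3 1
0 6 2
4 8 7

After move 5 (R):
5 3 1
6 0 2
4 8 7

After move 6 (D):
5 3 1
6 8 2
4 0 7

After move 7 (R):
5 3 1
6 8 2
4 7 0

After move 8 (L):
5 3 1
6 8 2
4 0 7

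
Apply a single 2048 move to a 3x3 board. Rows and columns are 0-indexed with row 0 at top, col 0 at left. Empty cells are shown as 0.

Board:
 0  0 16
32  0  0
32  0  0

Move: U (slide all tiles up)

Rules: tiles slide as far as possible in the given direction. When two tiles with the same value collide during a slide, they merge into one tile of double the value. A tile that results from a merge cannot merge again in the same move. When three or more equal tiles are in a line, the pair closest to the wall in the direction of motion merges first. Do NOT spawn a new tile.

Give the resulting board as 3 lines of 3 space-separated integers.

Slide up:
col 0: [0, 32, 32] -> [64, 0, 0]
col 1: [0, 0, 0] -> [0, 0, 0]
col 2: [16, 0, 0] -> [16, 0, 0]

Answer: 64  0 16
 0  0  0
 0  0  0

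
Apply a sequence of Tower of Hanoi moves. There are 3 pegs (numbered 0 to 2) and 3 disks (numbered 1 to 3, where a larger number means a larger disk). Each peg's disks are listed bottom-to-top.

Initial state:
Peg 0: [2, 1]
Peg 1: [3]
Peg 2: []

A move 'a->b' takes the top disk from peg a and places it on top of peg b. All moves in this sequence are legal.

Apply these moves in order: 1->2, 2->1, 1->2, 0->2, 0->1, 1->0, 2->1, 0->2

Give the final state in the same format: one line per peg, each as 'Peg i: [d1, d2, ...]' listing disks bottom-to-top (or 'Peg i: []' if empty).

Answer: Peg 0: []
Peg 1: [1]
Peg 2: [3, 2]

Derivation:
After move 1 (1->2):
Peg 0: [2, 1]
Peg 1: []
Peg 2: [3]

After move 2 (2->1):
Peg 0: [2, 1]
Peg 1: [3]
Peg 2: []

After move 3 (1->2):
Peg 0: [2, 1]
Peg 1: []
Peg 2: [3]

After move 4 (0->2):
Peg 0: [2]
Peg 1: []
Peg 2: [3, 1]

After move 5 (0->1):
Peg 0: []
Peg 1: [2]
Peg 2: [3, 1]

After move 6 (1->0):
Peg 0: [2]
Peg 1: []
Peg 2: [3, 1]

After move 7 (2->1):
Peg 0: [2]
Peg 1: [1]
Peg 2: [3]

After move 8 (0->2):
Peg 0: []
Peg 1: [1]
Peg 2: [3, 2]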